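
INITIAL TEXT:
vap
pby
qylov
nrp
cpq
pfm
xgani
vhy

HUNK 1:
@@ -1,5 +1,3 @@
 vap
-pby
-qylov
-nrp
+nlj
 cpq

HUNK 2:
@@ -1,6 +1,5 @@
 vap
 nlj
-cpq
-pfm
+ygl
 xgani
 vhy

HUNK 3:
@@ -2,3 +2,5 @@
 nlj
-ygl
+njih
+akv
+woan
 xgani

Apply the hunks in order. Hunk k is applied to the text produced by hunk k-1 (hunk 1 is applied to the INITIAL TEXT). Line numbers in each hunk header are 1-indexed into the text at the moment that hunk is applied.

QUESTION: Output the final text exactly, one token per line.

Hunk 1: at line 1 remove [pby,qylov,nrp] add [nlj] -> 6 lines: vap nlj cpq pfm xgani vhy
Hunk 2: at line 1 remove [cpq,pfm] add [ygl] -> 5 lines: vap nlj ygl xgani vhy
Hunk 3: at line 2 remove [ygl] add [njih,akv,woan] -> 7 lines: vap nlj njih akv woan xgani vhy

Answer: vap
nlj
njih
akv
woan
xgani
vhy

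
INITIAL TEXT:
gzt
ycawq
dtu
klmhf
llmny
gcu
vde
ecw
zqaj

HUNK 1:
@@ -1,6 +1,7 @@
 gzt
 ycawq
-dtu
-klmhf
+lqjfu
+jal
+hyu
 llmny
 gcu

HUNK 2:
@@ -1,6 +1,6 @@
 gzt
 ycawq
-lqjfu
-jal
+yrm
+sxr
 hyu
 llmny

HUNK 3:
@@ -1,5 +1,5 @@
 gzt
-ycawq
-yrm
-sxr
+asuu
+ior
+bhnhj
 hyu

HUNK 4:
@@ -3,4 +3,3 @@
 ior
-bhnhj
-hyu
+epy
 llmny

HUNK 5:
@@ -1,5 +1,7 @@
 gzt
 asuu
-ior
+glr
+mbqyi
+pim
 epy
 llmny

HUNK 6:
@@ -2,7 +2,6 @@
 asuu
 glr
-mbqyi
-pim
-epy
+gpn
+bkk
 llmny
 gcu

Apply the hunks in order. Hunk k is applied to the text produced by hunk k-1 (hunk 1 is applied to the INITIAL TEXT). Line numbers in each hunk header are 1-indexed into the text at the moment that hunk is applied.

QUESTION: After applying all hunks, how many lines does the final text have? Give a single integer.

Answer: 10

Derivation:
Hunk 1: at line 1 remove [dtu,klmhf] add [lqjfu,jal,hyu] -> 10 lines: gzt ycawq lqjfu jal hyu llmny gcu vde ecw zqaj
Hunk 2: at line 1 remove [lqjfu,jal] add [yrm,sxr] -> 10 lines: gzt ycawq yrm sxr hyu llmny gcu vde ecw zqaj
Hunk 3: at line 1 remove [ycawq,yrm,sxr] add [asuu,ior,bhnhj] -> 10 lines: gzt asuu ior bhnhj hyu llmny gcu vde ecw zqaj
Hunk 4: at line 3 remove [bhnhj,hyu] add [epy] -> 9 lines: gzt asuu ior epy llmny gcu vde ecw zqaj
Hunk 5: at line 1 remove [ior] add [glr,mbqyi,pim] -> 11 lines: gzt asuu glr mbqyi pim epy llmny gcu vde ecw zqaj
Hunk 6: at line 2 remove [mbqyi,pim,epy] add [gpn,bkk] -> 10 lines: gzt asuu glr gpn bkk llmny gcu vde ecw zqaj
Final line count: 10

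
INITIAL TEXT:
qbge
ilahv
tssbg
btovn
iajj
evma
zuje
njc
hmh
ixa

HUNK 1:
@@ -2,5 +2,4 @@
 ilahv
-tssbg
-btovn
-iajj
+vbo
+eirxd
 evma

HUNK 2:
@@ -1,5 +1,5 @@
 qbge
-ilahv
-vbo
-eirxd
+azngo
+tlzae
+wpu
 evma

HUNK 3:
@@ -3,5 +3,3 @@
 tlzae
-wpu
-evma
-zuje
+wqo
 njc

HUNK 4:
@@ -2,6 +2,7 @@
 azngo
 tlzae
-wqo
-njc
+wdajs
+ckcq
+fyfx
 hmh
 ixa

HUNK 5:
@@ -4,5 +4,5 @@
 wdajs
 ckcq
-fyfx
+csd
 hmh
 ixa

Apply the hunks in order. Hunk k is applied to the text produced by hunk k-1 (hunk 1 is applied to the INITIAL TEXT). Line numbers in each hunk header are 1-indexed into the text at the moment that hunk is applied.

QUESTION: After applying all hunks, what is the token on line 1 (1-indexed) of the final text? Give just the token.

Hunk 1: at line 2 remove [tssbg,btovn,iajj] add [vbo,eirxd] -> 9 lines: qbge ilahv vbo eirxd evma zuje njc hmh ixa
Hunk 2: at line 1 remove [ilahv,vbo,eirxd] add [azngo,tlzae,wpu] -> 9 lines: qbge azngo tlzae wpu evma zuje njc hmh ixa
Hunk 3: at line 3 remove [wpu,evma,zuje] add [wqo] -> 7 lines: qbge azngo tlzae wqo njc hmh ixa
Hunk 4: at line 2 remove [wqo,njc] add [wdajs,ckcq,fyfx] -> 8 lines: qbge azngo tlzae wdajs ckcq fyfx hmh ixa
Hunk 5: at line 4 remove [fyfx] add [csd] -> 8 lines: qbge azngo tlzae wdajs ckcq csd hmh ixa
Final line 1: qbge

Answer: qbge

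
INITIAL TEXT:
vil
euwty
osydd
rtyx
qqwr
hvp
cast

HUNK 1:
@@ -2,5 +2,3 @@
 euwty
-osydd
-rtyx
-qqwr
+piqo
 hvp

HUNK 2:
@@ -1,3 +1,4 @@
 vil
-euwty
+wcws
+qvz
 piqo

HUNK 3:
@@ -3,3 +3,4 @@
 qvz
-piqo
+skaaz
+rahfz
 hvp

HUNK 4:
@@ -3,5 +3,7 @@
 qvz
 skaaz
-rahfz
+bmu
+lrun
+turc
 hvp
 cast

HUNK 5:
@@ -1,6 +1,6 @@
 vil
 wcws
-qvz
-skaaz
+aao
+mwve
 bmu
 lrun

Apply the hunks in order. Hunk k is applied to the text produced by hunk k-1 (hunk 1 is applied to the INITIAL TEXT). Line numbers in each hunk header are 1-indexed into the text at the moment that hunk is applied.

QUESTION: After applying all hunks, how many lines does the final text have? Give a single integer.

Hunk 1: at line 2 remove [osydd,rtyx,qqwr] add [piqo] -> 5 lines: vil euwty piqo hvp cast
Hunk 2: at line 1 remove [euwty] add [wcws,qvz] -> 6 lines: vil wcws qvz piqo hvp cast
Hunk 3: at line 3 remove [piqo] add [skaaz,rahfz] -> 7 lines: vil wcws qvz skaaz rahfz hvp cast
Hunk 4: at line 3 remove [rahfz] add [bmu,lrun,turc] -> 9 lines: vil wcws qvz skaaz bmu lrun turc hvp cast
Hunk 5: at line 1 remove [qvz,skaaz] add [aao,mwve] -> 9 lines: vil wcws aao mwve bmu lrun turc hvp cast
Final line count: 9

Answer: 9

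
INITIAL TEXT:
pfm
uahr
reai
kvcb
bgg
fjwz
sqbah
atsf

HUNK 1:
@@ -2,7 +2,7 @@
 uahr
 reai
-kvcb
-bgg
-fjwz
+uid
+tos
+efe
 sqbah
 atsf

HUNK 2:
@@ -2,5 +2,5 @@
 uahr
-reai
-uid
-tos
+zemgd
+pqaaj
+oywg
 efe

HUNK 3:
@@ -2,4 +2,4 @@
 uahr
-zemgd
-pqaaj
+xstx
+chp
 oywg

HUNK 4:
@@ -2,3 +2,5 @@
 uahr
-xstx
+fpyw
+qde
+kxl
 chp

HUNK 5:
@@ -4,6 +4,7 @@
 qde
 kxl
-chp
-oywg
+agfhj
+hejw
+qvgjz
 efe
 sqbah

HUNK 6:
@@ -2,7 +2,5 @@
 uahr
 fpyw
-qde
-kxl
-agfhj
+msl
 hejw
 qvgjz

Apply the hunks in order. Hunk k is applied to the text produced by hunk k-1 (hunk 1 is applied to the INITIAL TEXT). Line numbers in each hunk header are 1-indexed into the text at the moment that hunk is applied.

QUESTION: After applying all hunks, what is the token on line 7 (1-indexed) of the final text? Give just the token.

Hunk 1: at line 2 remove [kvcb,bgg,fjwz] add [uid,tos,efe] -> 8 lines: pfm uahr reai uid tos efe sqbah atsf
Hunk 2: at line 2 remove [reai,uid,tos] add [zemgd,pqaaj,oywg] -> 8 lines: pfm uahr zemgd pqaaj oywg efe sqbah atsf
Hunk 3: at line 2 remove [zemgd,pqaaj] add [xstx,chp] -> 8 lines: pfm uahr xstx chp oywg efe sqbah atsf
Hunk 4: at line 2 remove [xstx] add [fpyw,qde,kxl] -> 10 lines: pfm uahr fpyw qde kxl chp oywg efe sqbah atsf
Hunk 5: at line 4 remove [chp,oywg] add [agfhj,hejw,qvgjz] -> 11 lines: pfm uahr fpyw qde kxl agfhj hejw qvgjz efe sqbah atsf
Hunk 6: at line 2 remove [qde,kxl,agfhj] add [msl] -> 9 lines: pfm uahr fpyw msl hejw qvgjz efe sqbah atsf
Final line 7: efe

Answer: efe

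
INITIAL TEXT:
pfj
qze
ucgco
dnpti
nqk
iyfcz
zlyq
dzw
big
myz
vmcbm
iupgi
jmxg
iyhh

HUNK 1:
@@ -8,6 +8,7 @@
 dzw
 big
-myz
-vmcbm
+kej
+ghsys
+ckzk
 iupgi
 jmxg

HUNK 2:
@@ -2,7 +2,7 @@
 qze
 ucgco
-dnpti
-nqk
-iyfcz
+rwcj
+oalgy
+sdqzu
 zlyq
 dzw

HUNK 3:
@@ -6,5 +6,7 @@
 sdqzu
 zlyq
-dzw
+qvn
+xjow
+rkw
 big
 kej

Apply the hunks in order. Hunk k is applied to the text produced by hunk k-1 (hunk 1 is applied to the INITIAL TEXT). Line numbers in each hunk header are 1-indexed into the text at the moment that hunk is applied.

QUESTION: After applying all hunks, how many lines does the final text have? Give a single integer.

Answer: 17

Derivation:
Hunk 1: at line 8 remove [myz,vmcbm] add [kej,ghsys,ckzk] -> 15 lines: pfj qze ucgco dnpti nqk iyfcz zlyq dzw big kej ghsys ckzk iupgi jmxg iyhh
Hunk 2: at line 2 remove [dnpti,nqk,iyfcz] add [rwcj,oalgy,sdqzu] -> 15 lines: pfj qze ucgco rwcj oalgy sdqzu zlyq dzw big kej ghsys ckzk iupgi jmxg iyhh
Hunk 3: at line 6 remove [dzw] add [qvn,xjow,rkw] -> 17 lines: pfj qze ucgco rwcj oalgy sdqzu zlyq qvn xjow rkw big kej ghsys ckzk iupgi jmxg iyhh
Final line count: 17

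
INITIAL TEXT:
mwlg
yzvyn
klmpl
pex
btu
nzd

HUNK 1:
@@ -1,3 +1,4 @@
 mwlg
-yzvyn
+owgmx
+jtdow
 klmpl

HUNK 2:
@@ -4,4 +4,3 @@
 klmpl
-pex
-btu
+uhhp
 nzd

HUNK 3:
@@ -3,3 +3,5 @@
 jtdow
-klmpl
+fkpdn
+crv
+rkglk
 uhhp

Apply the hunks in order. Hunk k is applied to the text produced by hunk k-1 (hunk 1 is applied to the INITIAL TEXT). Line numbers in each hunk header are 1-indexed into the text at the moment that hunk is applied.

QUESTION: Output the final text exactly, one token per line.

Answer: mwlg
owgmx
jtdow
fkpdn
crv
rkglk
uhhp
nzd

Derivation:
Hunk 1: at line 1 remove [yzvyn] add [owgmx,jtdow] -> 7 lines: mwlg owgmx jtdow klmpl pex btu nzd
Hunk 2: at line 4 remove [pex,btu] add [uhhp] -> 6 lines: mwlg owgmx jtdow klmpl uhhp nzd
Hunk 3: at line 3 remove [klmpl] add [fkpdn,crv,rkglk] -> 8 lines: mwlg owgmx jtdow fkpdn crv rkglk uhhp nzd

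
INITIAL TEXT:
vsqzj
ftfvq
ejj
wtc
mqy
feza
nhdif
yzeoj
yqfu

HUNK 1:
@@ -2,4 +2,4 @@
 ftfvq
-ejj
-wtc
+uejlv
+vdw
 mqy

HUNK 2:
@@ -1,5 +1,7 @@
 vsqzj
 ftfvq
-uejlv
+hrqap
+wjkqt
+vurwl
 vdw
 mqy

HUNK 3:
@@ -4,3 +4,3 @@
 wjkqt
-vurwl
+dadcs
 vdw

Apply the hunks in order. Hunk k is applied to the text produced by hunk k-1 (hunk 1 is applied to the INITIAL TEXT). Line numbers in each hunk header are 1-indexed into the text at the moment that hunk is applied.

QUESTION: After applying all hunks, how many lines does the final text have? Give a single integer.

Hunk 1: at line 2 remove [ejj,wtc] add [uejlv,vdw] -> 9 lines: vsqzj ftfvq uejlv vdw mqy feza nhdif yzeoj yqfu
Hunk 2: at line 1 remove [uejlv] add [hrqap,wjkqt,vurwl] -> 11 lines: vsqzj ftfvq hrqap wjkqt vurwl vdw mqy feza nhdif yzeoj yqfu
Hunk 3: at line 4 remove [vurwl] add [dadcs] -> 11 lines: vsqzj ftfvq hrqap wjkqt dadcs vdw mqy feza nhdif yzeoj yqfu
Final line count: 11

Answer: 11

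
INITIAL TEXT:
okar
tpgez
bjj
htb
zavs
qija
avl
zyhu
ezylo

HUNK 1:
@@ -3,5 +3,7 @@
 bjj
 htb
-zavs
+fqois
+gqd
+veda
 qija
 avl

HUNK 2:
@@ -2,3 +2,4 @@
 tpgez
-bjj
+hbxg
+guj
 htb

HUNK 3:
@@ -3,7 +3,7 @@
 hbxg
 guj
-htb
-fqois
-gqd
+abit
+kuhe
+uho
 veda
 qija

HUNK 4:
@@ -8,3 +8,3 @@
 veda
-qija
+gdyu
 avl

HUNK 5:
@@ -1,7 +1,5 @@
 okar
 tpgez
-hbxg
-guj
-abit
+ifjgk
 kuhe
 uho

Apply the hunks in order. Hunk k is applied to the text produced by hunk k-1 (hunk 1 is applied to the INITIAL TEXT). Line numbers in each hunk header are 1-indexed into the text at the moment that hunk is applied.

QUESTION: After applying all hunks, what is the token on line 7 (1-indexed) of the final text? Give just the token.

Hunk 1: at line 3 remove [zavs] add [fqois,gqd,veda] -> 11 lines: okar tpgez bjj htb fqois gqd veda qija avl zyhu ezylo
Hunk 2: at line 2 remove [bjj] add [hbxg,guj] -> 12 lines: okar tpgez hbxg guj htb fqois gqd veda qija avl zyhu ezylo
Hunk 3: at line 3 remove [htb,fqois,gqd] add [abit,kuhe,uho] -> 12 lines: okar tpgez hbxg guj abit kuhe uho veda qija avl zyhu ezylo
Hunk 4: at line 8 remove [qija] add [gdyu] -> 12 lines: okar tpgez hbxg guj abit kuhe uho veda gdyu avl zyhu ezylo
Hunk 5: at line 1 remove [hbxg,guj,abit] add [ifjgk] -> 10 lines: okar tpgez ifjgk kuhe uho veda gdyu avl zyhu ezylo
Final line 7: gdyu

Answer: gdyu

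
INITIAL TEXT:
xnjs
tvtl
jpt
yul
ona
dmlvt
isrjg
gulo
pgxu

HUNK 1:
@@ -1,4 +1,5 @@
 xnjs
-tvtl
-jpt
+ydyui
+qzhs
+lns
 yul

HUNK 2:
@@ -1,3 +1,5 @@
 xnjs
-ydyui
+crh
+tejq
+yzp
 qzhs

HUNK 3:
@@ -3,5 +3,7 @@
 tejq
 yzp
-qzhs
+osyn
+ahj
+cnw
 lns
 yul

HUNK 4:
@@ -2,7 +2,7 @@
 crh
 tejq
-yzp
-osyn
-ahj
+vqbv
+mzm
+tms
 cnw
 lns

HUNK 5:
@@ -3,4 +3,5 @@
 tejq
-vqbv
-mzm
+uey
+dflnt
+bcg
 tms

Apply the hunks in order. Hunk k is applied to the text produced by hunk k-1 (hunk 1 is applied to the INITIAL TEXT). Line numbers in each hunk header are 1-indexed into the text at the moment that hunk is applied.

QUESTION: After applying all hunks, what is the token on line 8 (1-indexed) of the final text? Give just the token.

Answer: cnw

Derivation:
Hunk 1: at line 1 remove [tvtl,jpt] add [ydyui,qzhs,lns] -> 10 lines: xnjs ydyui qzhs lns yul ona dmlvt isrjg gulo pgxu
Hunk 2: at line 1 remove [ydyui] add [crh,tejq,yzp] -> 12 lines: xnjs crh tejq yzp qzhs lns yul ona dmlvt isrjg gulo pgxu
Hunk 3: at line 3 remove [qzhs] add [osyn,ahj,cnw] -> 14 lines: xnjs crh tejq yzp osyn ahj cnw lns yul ona dmlvt isrjg gulo pgxu
Hunk 4: at line 2 remove [yzp,osyn,ahj] add [vqbv,mzm,tms] -> 14 lines: xnjs crh tejq vqbv mzm tms cnw lns yul ona dmlvt isrjg gulo pgxu
Hunk 5: at line 3 remove [vqbv,mzm] add [uey,dflnt,bcg] -> 15 lines: xnjs crh tejq uey dflnt bcg tms cnw lns yul ona dmlvt isrjg gulo pgxu
Final line 8: cnw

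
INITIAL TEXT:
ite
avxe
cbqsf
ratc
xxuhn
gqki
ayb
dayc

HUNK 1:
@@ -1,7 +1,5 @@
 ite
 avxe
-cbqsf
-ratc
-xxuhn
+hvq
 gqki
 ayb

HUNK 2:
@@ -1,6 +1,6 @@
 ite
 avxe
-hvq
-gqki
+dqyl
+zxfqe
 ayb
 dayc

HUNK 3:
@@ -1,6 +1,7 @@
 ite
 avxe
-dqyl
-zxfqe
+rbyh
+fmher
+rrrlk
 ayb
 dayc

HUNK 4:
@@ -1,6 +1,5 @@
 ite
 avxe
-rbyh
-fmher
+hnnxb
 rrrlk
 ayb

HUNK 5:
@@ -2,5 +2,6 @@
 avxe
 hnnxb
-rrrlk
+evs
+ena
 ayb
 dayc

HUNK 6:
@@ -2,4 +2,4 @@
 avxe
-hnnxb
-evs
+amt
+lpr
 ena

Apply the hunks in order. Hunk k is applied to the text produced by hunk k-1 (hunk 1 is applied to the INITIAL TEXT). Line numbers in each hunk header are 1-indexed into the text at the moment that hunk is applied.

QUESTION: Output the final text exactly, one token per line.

Hunk 1: at line 1 remove [cbqsf,ratc,xxuhn] add [hvq] -> 6 lines: ite avxe hvq gqki ayb dayc
Hunk 2: at line 1 remove [hvq,gqki] add [dqyl,zxfqe] -> 6 lines: ite avxe dqyl zxfqe ayb dayc
Hunk 3: at line 1 remove [dqyl,zxfqe] add [rbyh,fmher,rrrlk] -> 7 lines: ite avxe rbyh fmher rrrlk ayb dayc
Hunk 4: at line 1 remove [rbyh,fmher] add [hnnxb] -> 6 lines: ite avxe hnnxb rrrlk ayb dayc
Hunk 5: at line 2 remove [rrrlk] add [evs,ena] -> 7 lines: ite avxe hnnxb evs ena ayb dayc
Hunk 6: at line 2 remove [hnnxb,evs] add [amt,lpr] -> 7 lines: ite avxe amt lpr ena ayb dayc

Answer: ite
avxe
amt
lpr
ena
ayb
dayc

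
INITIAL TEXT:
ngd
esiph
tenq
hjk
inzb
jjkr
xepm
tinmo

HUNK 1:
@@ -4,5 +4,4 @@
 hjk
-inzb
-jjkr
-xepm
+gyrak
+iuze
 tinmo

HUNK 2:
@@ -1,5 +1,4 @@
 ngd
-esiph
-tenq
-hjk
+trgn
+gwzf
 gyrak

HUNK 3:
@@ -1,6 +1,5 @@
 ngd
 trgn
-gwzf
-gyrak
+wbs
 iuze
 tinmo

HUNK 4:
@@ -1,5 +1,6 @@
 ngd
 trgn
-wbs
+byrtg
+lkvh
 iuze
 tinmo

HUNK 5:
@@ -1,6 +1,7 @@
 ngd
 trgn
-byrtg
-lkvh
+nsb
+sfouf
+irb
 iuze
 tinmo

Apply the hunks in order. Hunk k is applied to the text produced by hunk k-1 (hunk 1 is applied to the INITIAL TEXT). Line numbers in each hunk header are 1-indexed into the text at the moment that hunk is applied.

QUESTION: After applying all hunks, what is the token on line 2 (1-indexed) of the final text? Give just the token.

Hunk 1: at line 4 remove [inzb,jjkr,xepm] add [gyrak,iuze] -> 7 lines: ngd esiph tenq hjk gyrak iuze tinmo
Hunk 2: at line 1 remove [esiph,tenq,hjk] add [trgn,gwzf] -> 6 lines: ngd trgn gwzf gyrak iuze tinmo
Hunk 3: at line 1 remove [gwzf,gyrak] add [wbs] -> 5 lines: ngd trgn wbs iuze tinmo
Hunk 4: at line 1 remove [wbs] add [byrtg,lkvh] -> 6 lines: ngd trgn byrtg lkvh iuze tinmo
Hunk 5: at line 1 remove [byrtg,lkvh] add [nsb,sfouf,irb] -> 7 lines: ngd trgn nsb sfouf irb iuze tinmo
Final line 2: trgn

Answer: trgn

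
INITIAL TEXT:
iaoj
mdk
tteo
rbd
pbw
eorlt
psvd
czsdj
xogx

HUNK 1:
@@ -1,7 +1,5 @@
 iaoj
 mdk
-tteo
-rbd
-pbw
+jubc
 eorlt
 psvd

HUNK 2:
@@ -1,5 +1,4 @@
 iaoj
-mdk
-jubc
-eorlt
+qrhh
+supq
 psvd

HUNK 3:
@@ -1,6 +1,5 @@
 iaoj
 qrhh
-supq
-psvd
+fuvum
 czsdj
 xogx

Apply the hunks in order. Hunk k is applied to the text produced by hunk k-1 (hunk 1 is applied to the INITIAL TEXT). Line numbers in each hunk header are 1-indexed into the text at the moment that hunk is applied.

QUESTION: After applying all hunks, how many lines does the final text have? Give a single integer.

Hunk 1: at line 1 remove [tteo,rbd,pbw] add [jubc] -> 7 lines: iaoj mdk jubc eorlt psvd czsdj xogx
Hunk 2: at line 1 remove [mdk,jubc,eorlt] add [qrhh,supq] -> 6 lines: iaoj qrhh supq psvd czsdj xogx
Hunk 3: at line 1 remove [supq,psvd] add [fuvum] -> 5 lines: iaoj qrhh fuvum czsdj xogx
Final line count: 5

Answer: 5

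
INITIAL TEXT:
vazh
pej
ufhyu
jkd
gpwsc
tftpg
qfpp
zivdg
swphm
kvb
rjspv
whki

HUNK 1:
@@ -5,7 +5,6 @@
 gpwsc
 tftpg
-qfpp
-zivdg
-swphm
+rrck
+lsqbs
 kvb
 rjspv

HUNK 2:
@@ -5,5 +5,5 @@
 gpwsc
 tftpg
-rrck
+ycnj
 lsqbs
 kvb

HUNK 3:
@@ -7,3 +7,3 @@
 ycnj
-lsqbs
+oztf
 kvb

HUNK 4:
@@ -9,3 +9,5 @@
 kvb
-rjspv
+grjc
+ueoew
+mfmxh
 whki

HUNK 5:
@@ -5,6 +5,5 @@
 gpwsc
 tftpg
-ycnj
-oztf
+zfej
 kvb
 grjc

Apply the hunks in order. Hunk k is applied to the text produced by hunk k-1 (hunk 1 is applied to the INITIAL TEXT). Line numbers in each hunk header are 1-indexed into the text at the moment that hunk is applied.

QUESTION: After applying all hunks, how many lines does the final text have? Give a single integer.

Answer: 12

Derivation:
Hunk 1: at line 5 remove [qfpp,zivdg,swphm] add [rrck,lsqbs] -> 11 lines: vazh pej ufhyu jkd gpwsc tftpg rrck lsqbs kvb rjspv whki
Hunk 2: at line 5 remove [rrck] add [ycnj] -> 11 lines: vazh pej ufhyu jkd gpwsc tftpg ycnj lsqbs kvb rjspv whki
Hunk 3: at line 7 remove [lsqbs] add [oztf] -> 11 lines: vazh pej ufhyu jkd gpwsc tftpg ycnj oztf kvb rjspv whki
Hunk 4: at line 9 remove [rjspv] add [grjc,ueoew,mfmxh] -> 13 lines: vazh pej ufhyu jkd gpwsc tftpg ycnj oztf kvb grjc ueoew mfmxh whki
Hunk 5: at line 5 remove [ycnj,oztf] add [zfej] -> 12 lines: vazh pej ufhyu jkd gpwsc tftpg zfej kvb grjc ueoew mfmxh whki
Final line count: 12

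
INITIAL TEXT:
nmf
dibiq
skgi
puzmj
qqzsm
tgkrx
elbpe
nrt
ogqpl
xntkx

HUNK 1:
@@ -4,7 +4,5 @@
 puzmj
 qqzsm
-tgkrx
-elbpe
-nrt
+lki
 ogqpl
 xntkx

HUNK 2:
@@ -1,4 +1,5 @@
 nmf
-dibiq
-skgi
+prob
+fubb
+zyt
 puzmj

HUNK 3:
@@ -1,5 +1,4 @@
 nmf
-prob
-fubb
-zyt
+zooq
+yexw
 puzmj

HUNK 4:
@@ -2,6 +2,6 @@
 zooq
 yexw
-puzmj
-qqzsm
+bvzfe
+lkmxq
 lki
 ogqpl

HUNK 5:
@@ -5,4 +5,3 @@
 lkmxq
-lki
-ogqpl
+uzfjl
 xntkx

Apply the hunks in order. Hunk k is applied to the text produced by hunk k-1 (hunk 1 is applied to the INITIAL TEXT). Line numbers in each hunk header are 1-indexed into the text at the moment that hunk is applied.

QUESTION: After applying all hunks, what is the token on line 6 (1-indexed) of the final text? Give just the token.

Hunk 1: at line 4 remove [tgkrx,elbpe,nrt] add [lki] -> 8 lines: nmf dibiq skgi puzmj qqzsm lki ogqpl xntkx
Hunk 2: at line 1 remove [dibiq,skgi] add [prob,fubb,zyt] -> 9 lines: nmf prob fubb zyt puzmj qqzsm lki ogqpl xntkx
Hunk 3: at line 1 remove [prob,fubb,zyt] add [zooq,yexw] -> 8 lines: nmf zooq yexw puzmj qqzsm lki ogqpl xntkx
Hunk 4: at line 2 remove [puzmj,qqzsm] add [bvzfe,lkmxq] -> 8 lines: nmf zooq yexw bvzfe lkmxq lki ogqpl xntkx
Hunk 5: at line 5 remove [lki,ogqpl] add [uzfjl] -> 7 lines: nmf zooq yexw bvzfe lkmxq uzfjl xntkx
Final line 6: uzfjl

Answer: uzfjl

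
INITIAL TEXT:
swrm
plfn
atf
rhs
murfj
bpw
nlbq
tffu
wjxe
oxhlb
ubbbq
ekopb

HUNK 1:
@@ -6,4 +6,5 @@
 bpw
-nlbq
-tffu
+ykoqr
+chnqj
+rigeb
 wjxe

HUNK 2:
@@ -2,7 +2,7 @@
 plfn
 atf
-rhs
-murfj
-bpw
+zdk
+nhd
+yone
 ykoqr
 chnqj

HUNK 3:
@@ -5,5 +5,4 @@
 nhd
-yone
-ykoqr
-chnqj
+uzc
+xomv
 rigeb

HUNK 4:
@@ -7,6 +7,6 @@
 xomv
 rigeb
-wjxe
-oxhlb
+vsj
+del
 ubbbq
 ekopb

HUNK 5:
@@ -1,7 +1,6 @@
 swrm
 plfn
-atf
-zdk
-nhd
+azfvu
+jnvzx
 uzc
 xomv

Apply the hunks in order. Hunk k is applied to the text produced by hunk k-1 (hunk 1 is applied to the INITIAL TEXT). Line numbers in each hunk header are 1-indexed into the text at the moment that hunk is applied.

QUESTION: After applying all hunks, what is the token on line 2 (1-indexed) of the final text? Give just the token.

Answer: plfn

Derivation:
Hunk 1: at line 6 remove [nlbq,tffu] add [ykoqr,chnqj,rigeb] -> 13 lines: swrm plfn atf rhs murfj bpw ykoqr chnqj rigeb wjxe oxhlb ubbbq ekopb
Hunk 2: at line 2 remove [rhs,murfj,bpw] add [zdk,nhd,yone] -> 13 lines: swrm plfn atf zdk nhd yone ykoqr chnqj rigeb wjxe oxhlb ubbbq ekopb
Hunk 3: at line 5 remove [yone,ykoqr,chnqj] add [uzc,xomv] -> 12 lines: swrm plfn atf zdk nhd uzc xomv rigeb wjxe oxhlb ubbbq ekopb
Hunk 4: at line 7 remove [wjxe,oxhlb] add [vsj,del] -> 12 lines: swrm plfn atf zdk nhd uzc xomv rigeb vsj del ubbbq ekopb
Hunk 5: at line 1 remove [atf,zdk,nhd] add [azfvu,jnvzx] -> 11 lines: swrm plfn azfvu jnvzx uzc xomv rigeb vsj del ubbbq ekopb
Final line 2: plfn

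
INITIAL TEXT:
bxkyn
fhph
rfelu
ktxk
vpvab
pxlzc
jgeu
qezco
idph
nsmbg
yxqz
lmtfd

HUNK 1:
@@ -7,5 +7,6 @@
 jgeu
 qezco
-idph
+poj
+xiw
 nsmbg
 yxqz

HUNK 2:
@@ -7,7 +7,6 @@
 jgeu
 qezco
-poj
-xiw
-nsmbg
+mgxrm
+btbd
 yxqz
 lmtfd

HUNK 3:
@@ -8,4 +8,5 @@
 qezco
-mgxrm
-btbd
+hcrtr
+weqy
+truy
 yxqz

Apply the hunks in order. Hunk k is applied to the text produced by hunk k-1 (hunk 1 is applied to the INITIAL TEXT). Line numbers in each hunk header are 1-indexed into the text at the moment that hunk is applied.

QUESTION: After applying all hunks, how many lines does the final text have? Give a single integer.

Answer: 13

Derivation:
Hunk 1: at line 7 remove [idph] add [poj,xiw] -> 13 lines: bxkyn fhph rfelu ktxk vpvab pxlzc jgeu qezco poj xiw nsmbg yxqz lmtfd
Hunk 2: at line 7 remove [poj,xiw,nsmbg] add [mgxrm,btbd] -> 12 lines: bxkyn fhph rfelu ktxk vpvab pxlzc jgeu qezco mgxrm btbd yxqz lmtfd
Hunk 3: at line 8 remove [mgxrm,btbd] add [hcrtr,weqy,truy] -> 13 lines: bxkyn fhph rfelu ktxk vpvab pxlzc jgeu qezco hcrtr weqy truy yxqz lmtfd
Final line count: 13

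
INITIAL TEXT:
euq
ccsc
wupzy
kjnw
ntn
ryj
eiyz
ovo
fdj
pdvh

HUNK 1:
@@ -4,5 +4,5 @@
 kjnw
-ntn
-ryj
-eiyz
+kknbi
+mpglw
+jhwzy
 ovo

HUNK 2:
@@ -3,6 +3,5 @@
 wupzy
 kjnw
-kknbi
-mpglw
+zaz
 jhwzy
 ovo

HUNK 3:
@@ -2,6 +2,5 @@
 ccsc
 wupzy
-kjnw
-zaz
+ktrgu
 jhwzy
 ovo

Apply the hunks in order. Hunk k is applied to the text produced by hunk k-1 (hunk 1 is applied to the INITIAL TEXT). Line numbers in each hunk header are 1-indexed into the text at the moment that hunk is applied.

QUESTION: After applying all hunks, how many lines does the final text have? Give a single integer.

Answer: 8

Derivation:
Hunk 1: at line 4 remove [ntn,ryj,eiyz] add [kknbi,mpglw,jhwzy] -> 10 lines: euq ccsc wupzy kjnw kknbi mpglw jhwzy ovo fdj pdvh
Hunk 2: at line 3 remove [kknbi,mpglw] add [zaz] -> 9 lines: euq ccsc wupzy kjnw zaz jhwzy ovo fdj pdvh
Hunk 3: at line 2 remove [kjnw,zaz] add [ktrgu] -> 8 lines: euq ccsc wupzy ktrgu jhwzy ovo fdj pdvh
Final line count: 8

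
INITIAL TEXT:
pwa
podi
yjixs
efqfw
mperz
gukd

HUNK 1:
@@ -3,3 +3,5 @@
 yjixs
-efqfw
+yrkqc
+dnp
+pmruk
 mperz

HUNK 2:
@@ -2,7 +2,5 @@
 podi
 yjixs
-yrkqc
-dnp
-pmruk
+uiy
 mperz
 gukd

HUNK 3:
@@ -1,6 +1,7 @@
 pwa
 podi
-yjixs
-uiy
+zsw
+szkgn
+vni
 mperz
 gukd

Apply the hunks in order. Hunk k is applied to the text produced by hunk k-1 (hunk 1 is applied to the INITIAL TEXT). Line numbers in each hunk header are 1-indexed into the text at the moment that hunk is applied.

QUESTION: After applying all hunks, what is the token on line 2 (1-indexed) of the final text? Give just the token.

Hunk 1: at line 3 remove [efqfw] add [yrkqc,dnp,pmruk] -> 8 lines: pwa podi yjixs yrkqc dnp pmruk mperz gukd
Hunk 2: at line 2 remove [yrkqc,dnp,pmruk] add [uiy] -> 6 lines: pwa podi yjixs uiy mperz gukd
Hunk 3: at line 1 remove [yjixs,uiy] add [zsw,szkgn,vni] -> 7 lines: pwa podi zsw szkgn vni mperz gukd
Final line 2: podi

Answer: podi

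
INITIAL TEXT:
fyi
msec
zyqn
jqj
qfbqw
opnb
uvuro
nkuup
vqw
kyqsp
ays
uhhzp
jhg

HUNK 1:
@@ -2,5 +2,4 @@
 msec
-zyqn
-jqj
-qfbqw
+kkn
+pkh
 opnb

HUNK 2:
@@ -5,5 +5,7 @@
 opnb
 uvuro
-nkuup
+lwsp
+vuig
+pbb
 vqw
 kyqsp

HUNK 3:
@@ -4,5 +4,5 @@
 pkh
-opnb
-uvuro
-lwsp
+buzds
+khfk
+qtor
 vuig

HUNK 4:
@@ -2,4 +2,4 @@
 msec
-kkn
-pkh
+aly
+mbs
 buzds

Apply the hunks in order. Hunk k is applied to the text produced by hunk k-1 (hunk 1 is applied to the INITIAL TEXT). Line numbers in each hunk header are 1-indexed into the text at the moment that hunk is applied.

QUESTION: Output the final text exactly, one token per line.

Hunk 1: at line 2 remove [zyqn,jqj,qfbqw] add [kkn,pkh] -> 12 lines: fyi msec kkn pkh opnb uvuro nkuup vqw kyqsp ays uhhzp jhg
Hunk 2: at line 5 remove [nkuup] add [lwsp,vuig,pbb] -> 14 lines: fyi msec kkn pkh opnb uvuro lwsp vuig pbb vqw kyqsp ays uhhzp jhg
Hunk 3: at line 4 remove [opnb,uvuro,lwsp] add [buzds,khfk,qtor] -> 14 lines: fyi msec kkn pkh buzds khfk qtor vuig pbb vqw kyqsp ays uhhzp jhg
Hunk 4: at line 2 remove [kkn,pkh] add [aly,mbs] -> 14 lines: fyi msec aly mbs buzds khfk qtor vuig pbb vqw kyqsp ays uhhzp jhg

Answer: fyi
msec
aly
mbs
buzds
khfk
qtor
vuig
pbb
vqw
kyqsp
ays
uhhzp
jhg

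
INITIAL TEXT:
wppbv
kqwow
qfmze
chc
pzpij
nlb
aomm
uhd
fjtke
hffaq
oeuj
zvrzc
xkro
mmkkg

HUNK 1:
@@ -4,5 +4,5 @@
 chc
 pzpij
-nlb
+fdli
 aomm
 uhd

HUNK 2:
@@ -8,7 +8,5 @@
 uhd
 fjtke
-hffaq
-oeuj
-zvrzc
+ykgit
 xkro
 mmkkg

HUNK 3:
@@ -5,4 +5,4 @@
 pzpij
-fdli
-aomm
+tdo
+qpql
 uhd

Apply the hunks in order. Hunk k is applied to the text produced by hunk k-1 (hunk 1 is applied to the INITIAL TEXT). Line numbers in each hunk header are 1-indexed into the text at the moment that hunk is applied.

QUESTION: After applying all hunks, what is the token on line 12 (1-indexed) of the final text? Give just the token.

Hunk 1: at line 4 remove [nlb] add [fdli] -> 14 lines: wppbv kqwow qfmze chc pzpij fdli aomm uhd fjtke hffaq oeuj zvrzc xkro mmkkg
Hunk 2: at line 8 remove [hffaq,oeuj,zvrzc] add [ykgit] -> 12 lines: wppbv kqwow qfmze chc pzpij fdli aomm uhd fjtke ykgit xkro mmkkg
Hunk 3: at line 5 remove [fdli,aomm] add [tdo,qpql] -> 12 lines: wppbv kqwow qfmze chc pzpij tdo qpql uhd fjtke ykgit xkro mmkkg
Final line 12: mmkkg

Answer: mmkkg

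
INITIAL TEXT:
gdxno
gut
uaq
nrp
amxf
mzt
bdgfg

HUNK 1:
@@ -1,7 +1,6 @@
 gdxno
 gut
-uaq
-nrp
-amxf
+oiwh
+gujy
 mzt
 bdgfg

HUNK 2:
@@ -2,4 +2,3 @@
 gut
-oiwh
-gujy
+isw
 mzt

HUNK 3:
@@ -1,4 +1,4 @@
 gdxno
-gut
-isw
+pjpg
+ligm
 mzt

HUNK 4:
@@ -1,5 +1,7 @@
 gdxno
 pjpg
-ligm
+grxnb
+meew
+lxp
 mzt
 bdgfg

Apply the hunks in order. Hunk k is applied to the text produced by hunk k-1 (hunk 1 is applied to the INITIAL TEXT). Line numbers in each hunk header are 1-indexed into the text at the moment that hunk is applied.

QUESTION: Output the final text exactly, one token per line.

Answer: gdxno
pjpg
grxnb
meew
lxp
mzt
bdgfg

Derivation:
Hunk 1: at line 1 remove [uaq,nrp,amxf] add [oiwh,gujy] -> 6 lines: gdxno gut oiwh gujy mzt bdgfg
Hunk 2: at line 2 remove [oiwh,gujy] add [isw] -> 5 lines: gdxno gut isw mzt bdgfg
Hunk 3: at line 1 remove [gut,isw] add [pjpg,ligm] -> 5 lines: gdxno pjpg ligm mzt bdgfg
Hunk 4: at line 1 remove [ligm] add [grxnb,meew,lxp] -> 7 lines: gdxno pjpg grxnb meew lxp mzt bdgfg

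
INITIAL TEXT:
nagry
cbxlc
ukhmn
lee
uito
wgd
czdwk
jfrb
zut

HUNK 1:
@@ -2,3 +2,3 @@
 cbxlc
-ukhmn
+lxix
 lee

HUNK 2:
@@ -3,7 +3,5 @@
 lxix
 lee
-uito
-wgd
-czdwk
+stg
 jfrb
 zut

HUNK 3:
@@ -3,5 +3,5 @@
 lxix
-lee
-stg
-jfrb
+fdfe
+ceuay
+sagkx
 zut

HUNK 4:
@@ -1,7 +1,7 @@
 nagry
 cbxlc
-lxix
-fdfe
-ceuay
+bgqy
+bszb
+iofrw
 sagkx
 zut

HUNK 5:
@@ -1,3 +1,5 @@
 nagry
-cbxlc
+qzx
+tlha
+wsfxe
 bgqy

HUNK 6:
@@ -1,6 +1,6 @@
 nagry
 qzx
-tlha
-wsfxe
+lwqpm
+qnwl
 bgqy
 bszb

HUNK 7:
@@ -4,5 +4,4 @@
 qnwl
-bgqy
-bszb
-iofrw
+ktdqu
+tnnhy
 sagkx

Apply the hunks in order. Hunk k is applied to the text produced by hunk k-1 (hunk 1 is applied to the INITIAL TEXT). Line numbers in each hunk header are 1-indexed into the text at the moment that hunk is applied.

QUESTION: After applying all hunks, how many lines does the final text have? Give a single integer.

Hunk 1: at line 2 remove [ukhmn] add [lxix] -> 9 lines: nagry cbxlc lxix lee uito wgd czdwk jfrb zut
Hunk 2: at line 3 remove [uito,wgd,czdwk] add [stg] -> 7 lines: nagry cbxlc lxix lee stg jfrb zut
Hunk 3: at line 3 remove [lee,stg,jfrb] add [fdfe,ceuay,sagkx] -> 7 lines: nagry cbxlc lxix fdfe ceuay sagkx zut
Hunk 4: at line 1 remove [lxix,fdfe,ceuay] add [bgqy,bszb,iofrw] -> 7 lines: nagry cbxlc bgqy bszb iofrw sagkx zut
Hunk 5: at line 1 remove [cbxlc] add [qzx,tlha,wsfxe] -> 9 lines: nagry qzx tlha wsfxe bgqy bszb iofrw sagkx zut
Hunk 6: at line 1 remove [tlha,wsfxe] add [lwqpm,qnwl] -> 9 lines: nagry qzx lwqpm qnwl bgqy bszb iofrw sagkx zut
Hunk 7: at line 4 remove [bgqy,bszb,iofrw] add [ktdqu,tnnhy] -> 8 lines: nagry qzx lwqpm qnwl ktdqu tnnhy sagkx zut
Final line count: 8

Answer: 8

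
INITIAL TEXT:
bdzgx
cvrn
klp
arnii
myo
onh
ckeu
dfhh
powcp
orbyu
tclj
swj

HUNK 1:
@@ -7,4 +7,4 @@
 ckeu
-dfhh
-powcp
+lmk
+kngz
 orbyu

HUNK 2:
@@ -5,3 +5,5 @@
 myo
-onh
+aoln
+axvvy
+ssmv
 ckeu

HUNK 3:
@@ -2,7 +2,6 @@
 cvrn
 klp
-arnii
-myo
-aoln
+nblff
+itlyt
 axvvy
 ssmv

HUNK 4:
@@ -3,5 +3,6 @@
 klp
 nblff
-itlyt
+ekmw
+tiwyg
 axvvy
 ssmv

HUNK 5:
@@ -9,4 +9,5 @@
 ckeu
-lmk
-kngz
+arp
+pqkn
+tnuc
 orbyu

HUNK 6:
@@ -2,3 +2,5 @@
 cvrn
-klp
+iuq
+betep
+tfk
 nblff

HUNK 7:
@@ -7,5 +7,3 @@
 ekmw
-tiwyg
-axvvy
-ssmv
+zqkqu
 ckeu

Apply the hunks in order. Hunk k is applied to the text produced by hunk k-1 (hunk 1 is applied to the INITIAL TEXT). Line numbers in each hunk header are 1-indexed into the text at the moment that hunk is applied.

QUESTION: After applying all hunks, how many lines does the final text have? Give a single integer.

Hunk 1: at line 7 remove [dfhh,powcp] add [lmk,kngz] -> 12 lines: bdzgx cvrn klp arnii myo onh ckeu lmk kngz orbyu tclj swj
Hunk 2: at line 5 remove [onh] add [aoln,axvvy,ssmv] -> 14 lines: bdzgx cvrn klp arnii myo aoln axvvy ssmv ckeu lmk kngz orbyu tclj swj
Hunk 3: at line 2 remove [arnii,myo,aoln] add [nblff,itlyt] -> 13 lines: bdzgx cvrn klp nblff itlyt axvvy ssmv ckeu lmk kngz orbyu tclj swj
Hunk 4: at line 3 remove [itlyt] add [ekmw,tiwyg] -> 14 lines: bdzgx cvrn klp nblff ekmw tiwyg axvvy ssmv ckeu lmk kngz orbyu tclj swj
Hunk 5: at line 9 remove [lmk,kngz] add [arp,pqkn,tnuc] -> 15 lines: bdzgx cvrn klp nblff ekmw tiwyg axvvy ssmv ckeu arp pqkn tnuc orbyu tclj swj
Hunk 6: at line 2 remove [klp] add [iuq,betep,tfk] -> 17 lines: bdzgx cvrn iuq betep tfk nblff ekmw tiwyg axvvy ssmv ckeu arp pqkn tnuc orbyu tclj swj
Hunk 7: at line 7 remove [tiwyg,axvvy,ssmv] add [zqkqu] -> 15 lines: bdzgx cvrn iuq betep tfk nblff ekmw zqkqu ckeu arp pqkn tnuc orbyu tclj swj
Final line count: 15

Answer: 15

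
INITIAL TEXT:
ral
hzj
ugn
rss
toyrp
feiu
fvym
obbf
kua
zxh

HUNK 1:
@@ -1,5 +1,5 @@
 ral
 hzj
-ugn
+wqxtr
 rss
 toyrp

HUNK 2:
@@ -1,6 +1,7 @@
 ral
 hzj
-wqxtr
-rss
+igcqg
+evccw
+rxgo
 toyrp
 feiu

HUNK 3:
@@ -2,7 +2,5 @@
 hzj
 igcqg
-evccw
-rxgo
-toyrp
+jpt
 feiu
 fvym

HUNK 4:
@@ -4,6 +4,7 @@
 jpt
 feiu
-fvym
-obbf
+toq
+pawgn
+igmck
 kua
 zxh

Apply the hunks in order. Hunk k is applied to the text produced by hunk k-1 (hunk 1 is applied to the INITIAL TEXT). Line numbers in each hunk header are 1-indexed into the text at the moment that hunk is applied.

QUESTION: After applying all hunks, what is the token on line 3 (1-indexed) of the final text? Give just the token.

Hunk 1: at line 1 remove [ugn] add [wqxtr] -> 10 lines: ral hzj wqxtr rss toyrp feiu fvym obbf kua zxh
Hunk 2: at line 1 remove [wqxtr,rss] add [igcqg,evccw,rxgo] -> 11 lines: ral hzj igcqg evccw rxgo toyrp feiu fvym obbf kua zxh
Hunk 3: at line 2 remove [evccw,rxgo,toyrp] add [jpt] -> 9 lines: ral hzj igcqg jpt feiu fvym obbf kua zxh
Hunk 4: at line 4 remove [fvym,obbf] add [toq,pawgn,igmck] -> 10 lines: ral hzj igcqg jpt feiu toq pawgn igmck kua zxh
Final line 3: igcqg

Answer: igcqg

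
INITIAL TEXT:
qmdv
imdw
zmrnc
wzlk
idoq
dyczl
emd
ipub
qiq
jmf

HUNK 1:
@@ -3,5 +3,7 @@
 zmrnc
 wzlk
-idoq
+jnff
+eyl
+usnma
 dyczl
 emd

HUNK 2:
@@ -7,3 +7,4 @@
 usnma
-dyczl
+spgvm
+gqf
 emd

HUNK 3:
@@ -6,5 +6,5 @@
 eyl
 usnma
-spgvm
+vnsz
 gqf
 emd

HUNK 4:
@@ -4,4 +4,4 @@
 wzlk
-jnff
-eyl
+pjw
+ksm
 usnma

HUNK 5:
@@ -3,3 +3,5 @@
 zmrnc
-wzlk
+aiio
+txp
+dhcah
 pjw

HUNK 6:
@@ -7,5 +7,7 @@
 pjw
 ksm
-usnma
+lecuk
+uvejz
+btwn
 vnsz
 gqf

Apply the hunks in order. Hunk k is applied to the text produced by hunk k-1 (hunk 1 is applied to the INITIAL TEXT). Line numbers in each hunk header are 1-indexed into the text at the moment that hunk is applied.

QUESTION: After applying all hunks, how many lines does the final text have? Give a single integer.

Answer: 17

Derivation:
Hunk 1: at line 3 remove [idoq] add [jnff,eyl,usnma] -> 12 lines: qmdv imdw zmrnc wzlk jnff eyl usnma dyczl emd ipub qiq jmf
Hunk 2: at line 7 remove [dyczl] add [spgvm,gqf] -> 13 lines: qmdv imdw zmrnc wzlk jnff eyl usnma spgvm gqf emd ipub qiq jmf
Hunk 3: at line 6 remove [spgvm] add [vnsz] -> 13 lines: qmdv imdw zmrnc wzlk jnff eyl usnma vnsz gqf emd ipub qiq jmf
Hunk 4: at line 4 remove [jnff,eyl] add [pjw,ksm] -> 13 lines: qmdv imdw zmrnc wzlk pjw ksm usnma vnsz gqf emd ipub qiq jmf
Hunk 5: at line 3 remove [wzlk] add [aiio,txp,dhcah] -> 15 lines: qmdv imdw zmrnc aiio txp dhcah pjw ksm usnma vnsz gqf emd ipub qiq jmf
Hunk 6: at line 7 remove [usnma] add [lecuk,uvejz,btwn] -> 17 lines: qmdv imdw zmrnc aiio txp dhcah pjw ksm lecuk uvejz btwn vnsz gqf emd ipub qiq jmf
Final line count: 17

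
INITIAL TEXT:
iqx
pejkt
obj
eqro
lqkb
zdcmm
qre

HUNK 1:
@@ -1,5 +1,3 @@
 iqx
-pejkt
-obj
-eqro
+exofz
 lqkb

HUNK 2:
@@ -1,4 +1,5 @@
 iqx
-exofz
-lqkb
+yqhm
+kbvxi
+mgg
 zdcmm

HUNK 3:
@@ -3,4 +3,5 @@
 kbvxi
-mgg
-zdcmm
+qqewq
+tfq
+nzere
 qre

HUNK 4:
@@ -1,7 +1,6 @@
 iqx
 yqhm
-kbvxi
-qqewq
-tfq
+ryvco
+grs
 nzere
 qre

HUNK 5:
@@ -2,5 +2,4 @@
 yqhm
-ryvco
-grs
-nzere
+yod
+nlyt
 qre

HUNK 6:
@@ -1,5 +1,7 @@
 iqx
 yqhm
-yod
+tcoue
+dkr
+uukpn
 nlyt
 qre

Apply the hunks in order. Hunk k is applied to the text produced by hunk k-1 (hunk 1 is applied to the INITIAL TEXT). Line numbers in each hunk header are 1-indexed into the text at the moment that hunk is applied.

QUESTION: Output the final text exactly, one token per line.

Answer: iqx
yqhm
tcoue
dkr
uukpn
nlyt
qre

Derivation:
Hunk 1: at line 1 remove [pejkt,obj,eqro] add [exofz] -> 5 lines: iqx exofz lqkb zdcmm qre
Hunk 2: at line 1 remove [exofz,lqkb] add [yqhm,kbvxi,mgg] -> 6 lines: iqx yqhm kbvxi mgg zdcmm qre
Hunk 3: at line 3 remove [mgg,zdcmm] add [qqewq,tfq,nzere] -> 7 lines: iqx yqhm kbvxi qqewq tfq nzere qre
Hunk 4: at line 1 remove [kbvxi,qqewq,tfq] add [ryvco,grs] -> 6 lines: iqx yqhm ryvco grs nzere qre
Hunk 5: at line 2 remove [ryvco,grs,nzere] add [yod,nlyt] -> 5 lines: iqx yqhm yod nlyt qre
Hunk 6: at line 1 remove [yod] add [tcoue,dkr,uukpn] -> 7 lines: iqx yqhm tcoue dkr uukpn nlyt qre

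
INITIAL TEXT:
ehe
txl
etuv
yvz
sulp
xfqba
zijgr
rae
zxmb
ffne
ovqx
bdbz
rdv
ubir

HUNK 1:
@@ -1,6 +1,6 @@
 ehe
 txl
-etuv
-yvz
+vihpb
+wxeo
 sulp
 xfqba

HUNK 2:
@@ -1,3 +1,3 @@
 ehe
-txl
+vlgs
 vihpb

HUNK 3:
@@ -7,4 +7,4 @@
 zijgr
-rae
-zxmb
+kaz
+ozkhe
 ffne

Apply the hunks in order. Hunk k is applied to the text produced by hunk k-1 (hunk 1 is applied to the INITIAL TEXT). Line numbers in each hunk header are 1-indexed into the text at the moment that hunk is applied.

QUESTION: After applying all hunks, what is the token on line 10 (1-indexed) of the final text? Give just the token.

Answer: ffne

Derivation:
Hunk 1: at line 1 remove [etuv,yvz] add [vihpb,wxeo] -> 14 lines: ehe txl vihpb wxeo sulp xfqba zijgr rae zxmb ffne ovqx bdbz rdv ubir
Hunk 2: at line 1 remove [txl] add [vlgs] -> 14 lines: ehe vlgs vihpb wxeo sulp xfqba zijgr rae zxmb ffne ovqx bdbz rdv ubir
Hunk 3: at line 7 remove [rae,zxmb] add [kaz,ozkhe] -> 14 lines: ehe vlgs vihpb wxeo sulp xfqba zijgr kaz ozkhe ffne ovqx bdbz rdv ubir
Final line 10: ffne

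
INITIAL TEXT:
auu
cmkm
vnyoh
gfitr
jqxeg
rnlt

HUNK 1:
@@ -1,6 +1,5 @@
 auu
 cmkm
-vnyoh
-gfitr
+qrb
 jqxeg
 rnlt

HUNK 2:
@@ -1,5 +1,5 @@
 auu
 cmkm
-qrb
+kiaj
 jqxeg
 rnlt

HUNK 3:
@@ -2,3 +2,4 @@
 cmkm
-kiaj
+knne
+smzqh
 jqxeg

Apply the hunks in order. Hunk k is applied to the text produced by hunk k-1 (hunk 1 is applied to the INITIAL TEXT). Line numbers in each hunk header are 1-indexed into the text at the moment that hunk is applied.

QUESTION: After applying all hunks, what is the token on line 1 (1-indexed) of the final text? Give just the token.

Hunk 1: at line 1 remove [vnyoh,gfitr] add [qrb] -> 5 lines: auu cmkm qrb jqxeg rnlt
Hunk 2: at line 1 remove [qrb] add [kiaj] -> 5 lines: auu cmkm kiaj jqxeg rnlt
Hunk 3: at line 2 remove [kiaj] add [knne,smzqh] -> 6 lines: auu cmkm knne smzqh jqxeg rnlt
Final line 1: auu

Answer: auu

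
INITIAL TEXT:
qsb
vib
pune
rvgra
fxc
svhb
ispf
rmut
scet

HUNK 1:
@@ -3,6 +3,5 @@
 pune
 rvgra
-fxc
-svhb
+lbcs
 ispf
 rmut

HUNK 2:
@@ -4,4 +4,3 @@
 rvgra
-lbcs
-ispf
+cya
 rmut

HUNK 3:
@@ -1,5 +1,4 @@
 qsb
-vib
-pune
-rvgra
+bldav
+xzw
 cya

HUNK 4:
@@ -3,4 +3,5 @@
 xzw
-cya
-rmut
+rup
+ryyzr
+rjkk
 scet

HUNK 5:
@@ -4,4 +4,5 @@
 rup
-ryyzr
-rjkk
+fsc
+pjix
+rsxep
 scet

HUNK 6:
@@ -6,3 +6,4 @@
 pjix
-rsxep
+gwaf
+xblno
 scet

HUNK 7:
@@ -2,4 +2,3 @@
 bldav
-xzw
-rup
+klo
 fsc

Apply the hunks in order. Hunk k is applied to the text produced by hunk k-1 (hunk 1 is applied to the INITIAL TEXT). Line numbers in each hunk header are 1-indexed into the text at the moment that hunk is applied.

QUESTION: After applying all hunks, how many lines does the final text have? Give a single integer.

Hunk 1: at line 3 remove [fxc,svhb] add [lbcs] -> 8 lines: qsb vib pune rvgra lbcs ispf rmut scet
Hunk 2: at line 4 remove [lbcs,ispf] add [cya] -> 7 lines: qsb vib pune rvgra cya rmut scet
Hunk 3: at line 1 remove [vib,pune,rvgra] add [bldav,xzw] -> 6 lines: qsb bldav xzw cya rmut scet
Hunk 4: at line 3 remove [cya,rmut] add [rup,ryyzr,rjkk] -> 7 lines: qsb bldav xzw rup ryyzr rjkk scet
Hunk 5: at line 4 remove [ryyzr,rjkk] add [fsc,pjix,rsxep] -> 8 lines: qsb bldav xzw rup fsc pjix rsxep scet
Hunk 6: at line 6 remove [rsxep] add [gwaf,xblno] -> 9 lines: qsb bldav xzw rup fsc pjix gwaf xblno scet
Hunk 7: at line 2 remove [xzw,rup] add [klo] -> 8 lines: qsb bldav klo fsc pjix gwaf xblno scet
Final line count: 8

Answer: 8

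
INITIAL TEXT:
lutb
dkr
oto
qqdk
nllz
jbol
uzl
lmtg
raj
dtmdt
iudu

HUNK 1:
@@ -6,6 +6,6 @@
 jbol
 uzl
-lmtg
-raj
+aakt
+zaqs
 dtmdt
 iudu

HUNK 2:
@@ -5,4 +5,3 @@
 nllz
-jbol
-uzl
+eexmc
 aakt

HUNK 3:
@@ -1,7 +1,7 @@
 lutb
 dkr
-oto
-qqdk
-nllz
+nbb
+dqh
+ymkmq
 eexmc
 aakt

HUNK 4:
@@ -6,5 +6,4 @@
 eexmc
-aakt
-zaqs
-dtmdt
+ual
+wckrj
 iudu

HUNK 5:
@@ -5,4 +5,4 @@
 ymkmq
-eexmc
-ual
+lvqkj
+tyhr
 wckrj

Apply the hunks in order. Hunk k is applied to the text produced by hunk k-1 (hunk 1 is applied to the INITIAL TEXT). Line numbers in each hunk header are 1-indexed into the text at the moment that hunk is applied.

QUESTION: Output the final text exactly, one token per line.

Hunk 1: at line 6 remove [lmtg,raj] add [aakt,zaqs] -> 11 lines: lutb dkr oto qqdk nllz jbol uzl aakt zaqs dtmdt iudu
Hunk 2: at line 5 remove [jbol,uzl] add [eexmc] -> 10 lines: lutb dkr oto qqdk nllz eexmc aakt zaqs dtmdt iudu
Hunk 3: at line 1 remove [oto,qqdk,nllz] add [nbb,dqh,ymkmq] -> 10 lines: lutb dkr nbb dqh ymkmq eexmc aakt zaqs dtmdt iudu
Hunk 4: at line 6 remove [aakt,zaqs,dtmdt] add [ual,wckrj] -> 9 lines: lutb dkr nbb dqh ymkmq eexmc ual wckrj iudu
Hunk 5: at line 5 remove [eexmc,ual] add [lvqkj,tyhr] -> 9 lines: lutb dkr nbb dqh ymkmq lvqkj tyhr wckrj iudu

Answer: lutb
dkr
nbb
dqh
ymkmq
lvqkj
tyhr
wckrj
iudu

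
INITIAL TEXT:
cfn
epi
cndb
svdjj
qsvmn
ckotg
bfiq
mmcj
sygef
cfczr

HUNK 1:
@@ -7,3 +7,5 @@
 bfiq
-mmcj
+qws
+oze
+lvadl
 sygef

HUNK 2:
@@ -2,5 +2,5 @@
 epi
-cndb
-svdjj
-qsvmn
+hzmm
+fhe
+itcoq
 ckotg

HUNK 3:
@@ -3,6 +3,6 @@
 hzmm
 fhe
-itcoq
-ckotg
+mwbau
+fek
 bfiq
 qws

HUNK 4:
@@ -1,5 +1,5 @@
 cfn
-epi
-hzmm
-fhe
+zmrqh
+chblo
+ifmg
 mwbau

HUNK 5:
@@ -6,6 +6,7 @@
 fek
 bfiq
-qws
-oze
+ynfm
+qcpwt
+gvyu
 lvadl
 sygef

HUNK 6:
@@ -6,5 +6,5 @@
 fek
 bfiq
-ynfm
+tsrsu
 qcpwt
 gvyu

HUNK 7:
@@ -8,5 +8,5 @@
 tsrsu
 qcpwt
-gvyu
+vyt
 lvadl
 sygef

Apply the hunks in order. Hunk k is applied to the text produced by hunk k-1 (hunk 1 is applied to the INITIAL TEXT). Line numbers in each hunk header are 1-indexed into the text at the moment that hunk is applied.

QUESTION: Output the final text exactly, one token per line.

Hunk 1: at line 7 remove [mmcj] add [qws,oze,lvadl] -> 12 lines: cfn epi cndb svdjj qsvmn ckotg bfiq qws oze lvadl sygef cfczr
Hunk 2: at line 2 remove [cndb,svdjj,qsvmn] add [hzmm,fhe,itcoq] -> 12 lines: cfn epi hzmm fhe itcoq ckotg bfiq qws oze lvadl sygef cfczr
Hunk 3: at line 3 remove [itcoq,ckotg] add [mwbau,fek] -> 12 lines: cfn epi hzmm fhe mwbau fek bfiq qws oze lvadl sygef cfczr
Hunk 4: at line 1 remove [epi,hzmm,fhe] add [zmrqh,chblo,ifmg] -> 12 lines: cfn zmrqh chblo ifmg mwbau fek bfiq qws oze lvadl sygef cfczr
Hunk 5: at line 6 remove [qws,oze] add [ynfm,qcpwt,gvyu] -> 13 lines: cfn zmrqh chblo ifmg mwbau fek bfiq ynfm qcpwt gvyu lvadl sygef cfczr
Hunk 6: at line 6 remove [ynfm] add [tsrsu] -> 13 lines: cfn zmrqh chblo ifmg mwbau fek bfiq tsrsu qcpwt gvyu lvadl sygef cfczr
Hunk 7: at line 8 remove [gvyu] add [vyt] -> 13 lines: cfn zmrqh chblo ifmg mwbau fek bfiq tsrsu qcpwt vyt lvadl sygef cfczr

Answer: cfn
zmrqh
chblo
ifmg
mwbau
fek
bfiq
tsrsu
qcpwt
vyt
lvadl
sygef
cfczr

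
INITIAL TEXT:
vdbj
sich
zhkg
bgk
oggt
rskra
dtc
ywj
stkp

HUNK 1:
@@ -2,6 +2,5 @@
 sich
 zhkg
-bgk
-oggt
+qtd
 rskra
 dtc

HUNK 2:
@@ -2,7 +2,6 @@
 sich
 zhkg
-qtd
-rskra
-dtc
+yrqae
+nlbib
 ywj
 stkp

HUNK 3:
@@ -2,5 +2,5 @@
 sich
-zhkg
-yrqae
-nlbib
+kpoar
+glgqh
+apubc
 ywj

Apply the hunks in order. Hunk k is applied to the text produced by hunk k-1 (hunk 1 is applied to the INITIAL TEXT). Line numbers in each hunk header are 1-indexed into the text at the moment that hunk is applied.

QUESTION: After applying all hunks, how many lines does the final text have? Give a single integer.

Answer: 7

Derivation:
Hunk 1: at line 2 remove [bgk,oggt] add [qtd] -> 8 lines: vdbj sich zhkg qtd rskra dtc ywj stkp
Hunk 2: at line 2 remove [qtd,rskra,dtc] add [yrqae,nlbib] -> 7 lines: vdbj sich zhkg yrqae nlbib ywj stkp
Hunk 3: at line 2 remove [zhkg,yrqae,nlbib] add [kpoar,glgqh,apubc] -> 7 lines: vdbj sich kpoar glgqh apubc ywj stkp
Final line count: 7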